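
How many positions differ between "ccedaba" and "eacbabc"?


Comparing "ccedaba" and "eacbabc" position by position:
  Position 0: 'c' vs 'e' => DIFFER
  Position 1: 'c' vs 'a' => DIFFER
  Position 2: 'e' vs 'c' => DIFFER
  Position 3: 'd' vs 'b' => DIFFER
  Position 4: 'a' vs 'a' => same
  Position 5: 'b' vs 'b' => same
  Position 6: 'a' vs 'c' => DIFFER
Positions that differ: 5

5


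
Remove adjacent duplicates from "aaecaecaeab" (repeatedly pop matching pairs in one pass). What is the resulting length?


Input: aaecaecaeab
Stack-based adjacent duplicate removal:
  Read 'a': push. Stack: a
  Read 'a': matches stack top 'a' => pop. Stack: (empty)
  Read 'e': push. Stack: e
  Read 'c': push. Stack: ec
  Read 'a': push. Stack: eca
  Read 'e': push. Stack: ecae
  Read 'c': push. Stack: ecaec
  Read 'a': push. Stack: ecaeca
  Read 'e': push. Stack: ecaecae
  Read 'a': push. Stack: ecaecaea
  Read 'b': push. Stack: ecaecaeab
Final stack: "ecaecaeab" (length 9)

9


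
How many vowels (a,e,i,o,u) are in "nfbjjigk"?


Input: nfbjjigk
Checking each character:
  'n' at position 0: consonant
  'f' at position 1: consonant
  'b' at position 2: consonant
  'j' at position 3: consonant
  'j' at position 4: consonant
  'i' at position 5: vowel (running total: 1)
  'g' at position 6: consonant
  'k' at position 7: consonant
Total vowels: 1

1


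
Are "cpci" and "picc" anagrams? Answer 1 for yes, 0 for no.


Strings: "cpci", "picc"
Sorted first:  ccip
Sorted second: ccip
Sorted forms match => anagrams

1


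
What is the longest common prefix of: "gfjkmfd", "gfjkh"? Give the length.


Words: gfjkmfd, gfjkh
  Position 0: all 'g' => match
  Position 1: all 'f' => match
  Position 2: all 'j' => match
  Position 3: all 'k' => match
  Position 4: ('m', 'h') => mismatch, stop
LCP = "gfjk" (length 4)

4


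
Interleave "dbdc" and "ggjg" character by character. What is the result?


Interleaving "dbdc" and "ggjg":
  Position 0: 'd' from first, 'g' from second => "dg"
  Position 1: 'b' from first, 'g' from second => "bg"
  Position 2: 'd' from first, 'j' from second => "dj"
  Position 3: 'c' from first, 'g' from second => "cg"
Result: dgbgdjcg

dgbgdjcg


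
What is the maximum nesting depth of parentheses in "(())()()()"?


Input: "(())()()()"
Tracking depth:
  Position 0 '(': depth becomes 1
  Position 1 '(': depth becomes 2
  Position 2 ')': depth becomes 1
  Position 3 ')': depth becomes 0
  Position 4 '(': depth becomes 1
  Position 5 ')': depth becomes 0
  Position 6 '(': depth becomes 1
  Position 7 ')': depth becomes 0
  Position 8 '(': depth becomes 1
  Position 9 ')': depth becomes 0
Maximum depth reached: 2

2


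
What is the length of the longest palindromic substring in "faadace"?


Input: "faadace"
Checking substrings for palindromes:
  [2:5] "ada" (len 3) => palindrome
  [1:3] "aa" (len 2) => palindrome
Longest palindromic substring: "ada" with length 3

3


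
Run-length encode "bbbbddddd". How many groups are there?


Input: bbbbddddd
Scanning for consecutive runs:
  Group 1: 'b' x 4 (positions 0-3)
  Group 2: 'd' x 5 (positions 4-8)
Total groups: 2

2


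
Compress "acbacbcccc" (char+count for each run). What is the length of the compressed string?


Input: acbacbcccc
Runs:
  'a' x 1 => "a1"
  'c' x 1 => "c1"
  'b' x 1 => "b1"
  'a' x 1 => "a1"
  'c' x 1 => "c1"
  'b' x 1 => "b1"
  'c' x 4 => "c4"
Compressed: "a1c1b1a1c1b1c4"
Compressed length: 14

14


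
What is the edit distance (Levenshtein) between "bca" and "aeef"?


Computing edit distance: "bca" -> "aeef"
DP table:
           a    e    e    f
      0    1    2    3    4
  b   1    1    2    3    4
  c   2    2    2    3    4
  a   3    2    3    3    4
Edit distance = dp[3][4] = 4

4


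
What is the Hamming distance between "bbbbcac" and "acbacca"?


Comparing "bbbbcac" and "acbacca" position by position:
  Position 0: 'b' vs 'a' => differ
  Position 1: 'b' vs 'c' => differ
  Position 2: 'b' vs 'b' => same
  Position 3: 'b' vs 'a' => differ
  Position 4: 'c' vs 'c' => same
  Position 5: 'a' vs 'c' => differ
  Position 6: 'c' vs 'a' => differ
Total differences (Hamming distance): 5

5


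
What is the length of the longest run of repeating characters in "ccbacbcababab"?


Input: "ccbacbcababab"
Scanning for longest run:
  Position 1 ('c'): continues run of 'c', length=2
  Position 2 ('b'): new char, reset run to 1
  Position 3 ('a'): new char, reset run to 1
  Position 4 ('c'): new char, reset run to 1
  Position 5 ('b'): new char, reset run to 1
  Position 6 ('c'): new char, reset run to 1
  Position 7 ('a'): new char, reset run to 1
  Position 8 ('b'): new char, reset run to 1
  Position 9 ('a'): new char, reset run to 1
  Position 10 ('b'): new char, reset run to 1
  Position 11 ('a'): new char, reset run to 1
  Position 12 ('b'): new char, reset run to 1
Longest run: 'c' with length 2

2


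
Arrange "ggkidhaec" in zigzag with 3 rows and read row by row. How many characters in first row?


Zigzag "ggkidhaec" into 3 rows:
Placing characters:
  'g' => row 0
  'g' => row 1
  'k' => row 2
  'i' => row 1
  'd' => row 0
  'h' => row 1
  'a' => row 2
  'e' => row 1
  'c' => row 0
Rows:
  Row 0: "gdc"
  Row 1: "gihe"
  Row 2: "ka"
First row length: 3

3


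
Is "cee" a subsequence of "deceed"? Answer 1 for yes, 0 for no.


Check if "cee" is a subsequence of "deceed"
Greedy scan:
  Position 0 ('d'): no match needed
  Position 1 ('e'): no match needed
  Position 2 ('c'): matches sub[0] = 'c'
  Position 3 ('e'): matches sub[1] = 'e'
  Position 4 ('e'): matches sub[2] = 'e'
  Position 5 ('d'): no match needed
All 3 characters matched => is a subsequence

1


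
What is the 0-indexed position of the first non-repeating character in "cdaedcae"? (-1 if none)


Input: cdaedcae
Character frequencies:
  'a': 2
  'c': 2
  'd': 2
  'e': 2
Scanning left to right for freq == 1:
  Position 0 ('c'): freq=2, skip
  Position 1 ('d'): freq=2, skip
  Position 2 ('a'): freq=2, skip
  Position 3 ('e'): freq=2, skip
  Position 4 ('d'): freq=2, skip
  Position 5 ('c'): freq=2, skip
  Position 6 ('a'): freq=2, skip
  Position 7 ('e'): freq=2, skip
  No unique character found => answer = -1

-1


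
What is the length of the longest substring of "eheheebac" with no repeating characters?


Input: "eheheebac"
Sliding window (track last position of each char):
  Position 0 ('e'): window [0,0] length 1 -- new best
  Position 1 ('h'): window [0,1] length 2 -- new best
  Position 2 ('e'): repeat (last at 0), move window start to 1
  Position 2 ('e'): window [1,2] length 2
  Position 3 ('h'): repeat (last at 1), move window start to 2
  Position 3 ('h'): window [2,3] length 2
  Position 4 ('e'): repeat (last at 2), move window start to 3
  Position 4 ('e'): window [3,4] length 2
  Position 5 ('e'): repeat (last at 4), move window start to 5
  Position 5 ('e'): window [5,5] length 1
  Position 6 ('b'): window [5,6] length 2
  Position 7 ('a'): window [5,7] length 3 -- new best
  Position 8 ('c'): window [5,8] length 4 -- new best
Longest substring with no repeats: "ebac" with length 4

4


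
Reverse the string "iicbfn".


Input: iicbfn
Reading characters right to left:
  Position 5: 'n'
  Position 4: 'f'
  Position 3: 'b'
  Position 2: 'c'
  Position 1: 'i'
  Position 0: 'i'
Reversed: nfbcii

nfbcii


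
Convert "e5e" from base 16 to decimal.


Input: "e5e" in base 16
Positional expansion:
  Digit 'e' (value 14) x 16^2 = 3584
  Digit '5' (value 5) x 16^1 = 80
  Digit 'e' (value 14) x 16^0 = 14
Sum = 3678

3678


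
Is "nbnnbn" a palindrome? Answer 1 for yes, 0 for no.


Input: nbnnbn
Reversed: nbnnbn
  Compare pos 0 ('n') with pos 5 ('n'): match
  Compare pos 1 ('b') with pos 4 ('b'): match
  Compare pos 2 ('n') with pos 3 ('n'): match
Result: palindrome

1


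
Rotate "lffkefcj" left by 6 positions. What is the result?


Input: "lffkefcj", rotate left by 6
First 6 characters: "lffkef"
Remaining characters: "cj"
Concatenate remaining + first: "cj" + "lffkef" = "cjlffkef"

cjlffkef


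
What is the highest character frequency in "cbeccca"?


Input: cbeccca
Character counts:
  'a': 1
  'b': 1
  'c': 4
  'e': 1
Maximum frequency: 4

4


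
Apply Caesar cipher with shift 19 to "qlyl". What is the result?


Caesar cipher: shift "qlyl" by 19
  'q' (pos 16) + 19 = pos 9 = 'j'
  'l' (pos 11) + 19 = pos 4 = 'e'
  'y' (pos 24) + 19 = pos 17 = 'r'
  'l' (pos 11) + 19 = pos 4 = 'e'
Result: jere

jere


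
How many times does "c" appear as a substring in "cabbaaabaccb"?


Searching for "c" in "cabbaaabaccb"
Scanning each position:
  Position 0: "c" => MATCH
  Position 1: "a" => no
  Position 2: "b" => no
  Position 3: "b" => no
  Position 4: "a" => no
  Position 5: "a" => no
  Position 6: "a" => no
  Position 7: "b" => no
  Position 8: "a" => no
  Position 9: "c" => MATCH
  Position 10: "c" => MATCH
  Position 11: "b" => no
Total occurrences: 3

3


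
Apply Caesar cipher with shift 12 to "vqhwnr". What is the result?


Caesar cipher: shift "vqhwnr" by 12
  'v' (pos 21) + 12 = pos 7 = 'h'
  'q' (pos 16) + 12 = pos 2 = 'c'
  'h' (pos 7) + 12 = pos 19 = 't'
  'w' (pos 22) + 12 = pos 8 = 'i'
  'n' (pos 13) + 12 = pos 25 = 'z'
  'r' (pos 17) + 12 = pos 3 = 'd'
Result: hctizd

hctizd


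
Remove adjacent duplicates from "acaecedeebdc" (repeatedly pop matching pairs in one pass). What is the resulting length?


Input: acaecedeebdc
Stack-based adjacent duplicate removal:
  Read 'a': push. Stack: a
  Read 'c': push. Stack: ac
  Read 'a': push. Stack: aca
  Read 'e': push. Stack: acae
  Read 'c': push. Stack: acaec
  Read 'e': push. Stack: acaece
  Read 'd': push. Stack: acaeced
  Read 'e': push. Stack: acaecede
  Read 'e': matches stack top 'e' => pop. Stack: acaeced
  Read 'b': push. Stack: acaecedb
  Read 'd': push. Stack: acaecedbd
  Read 'c': push. Stack: acaecedbdc
Final stack: "acaecedbdc" (length 10)

10


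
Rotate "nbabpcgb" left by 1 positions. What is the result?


Input: "nbabpcgb", rotate left by 1
First 1 characters: "n"
Remaining characters: "babpcgb"
Concatenate remaining + first: "babpcgb" + "n" = "babpcgbn"

babpcgbn


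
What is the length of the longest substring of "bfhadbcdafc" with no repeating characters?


Input: "bfhadbcdafc"
Sliding window (track last position of each char):
  Position 0 ('b'): window [0,0] length 1 -- new best
  Position 1 ('f'): window [0,1] length 2 -- new best
  Position 2 ('h'): window [0,2] length 3 -- new best
  Position 3 ('a'): window [0,3] length 4 -- new best
  Position 4 ('d'): window [0,4] length 5 -- new best
  Position 5 ('b'): repeat (last at 0), move window start to 1
  Position 5 ('b'): window [1,5] length 5
  Position 6 ('c'): window [1,6] length 6 -- new best
  Position 7 ('d'): repeat (last at 4), move window start to 5
  Position 7 ('d'): window [5,7] length 3
  Position 8 ('a'): window [5,8] length 4
  Position 9 ('f'): window [5,9] length 5
  Position 10 ('c'): repeat (last at 6), move window start to 7
  Position 10 ('c'): window [7,10] length 4
Longest substring with no repeats: "fhadbc" with length 6

6


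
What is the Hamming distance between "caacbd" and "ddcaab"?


Comparing "caacbd" and "ddcaab" position by position:
  Position 0: 'c' vs 'd' => differ
  Position 1: 'a' vs 'd' => differ
  Position 2: 'a' vs 'c' => differ
  Position 3: 'c' vs 'a' => differ
  Position 4: 'b' vs 'a' => differ
  Position 5: 'd' vs 'b' => differ
Total differences (Hamming distance): 6

6


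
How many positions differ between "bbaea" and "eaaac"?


Comparing "bbaea" and "eaaac" position by position:
  Position 0: 'b' vs 'e' => DIFFER
  Position 1: 'b' vs 'a' => DIFFER
  Position 2: 'a' vs 'a' => same
  Position 3: 'e' vs 'a' => DIFFER
  Position 4: 'a' vs 'c' => DIFFER
Positions that differ: 4

4


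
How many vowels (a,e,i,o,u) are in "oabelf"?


Input: oabelf
Checking each character:
  'o' at position 0: vowel (running total: 1)
  'a' at position 1: vowel (running total: 2)
  'b' at position 2: consonant
  'e' at position 3: vowel (running total: 3)
  'l' at position 4: consonant
  'f' at position 5: consonant
Total vowels: 3

3


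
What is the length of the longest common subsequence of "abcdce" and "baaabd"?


LCS of "abcdce" and "baaabd"
DP table:
           b    a    a    a    b    d
      0    0    0    0    0    0    0
  a   0    0    1    1    1    1    1
  b   0    1    1    1    1    2    2
  c   0    1    1    1    1    2    2
  d   0    1    1    1    1    2    3
  c   0    1    1    1    1    2    3
  e   0    1    1    1    1    2    3
LCS length = dp[6][6] = 3

3


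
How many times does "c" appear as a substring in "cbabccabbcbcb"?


Searching for "c" in "cbabccabbcbcb"
Scanning each position:
  Position 0: "c" => MATCH
  Position 1: "b" => no
  Position 2: "a" => no
  Position 3: "b" => no
  Position 4: "c" => MATCH
  Position 5: "c" => MATCH
  Position 6: "a" => no
  Position 7: "b" => no
  Position 8: "b" => no
  Position 9: "c" => MATCH
  Position 10: "b" => no
  Position 11: "c" => MATCH
  Position 12: "b" => no
Total occurrences: 5

5


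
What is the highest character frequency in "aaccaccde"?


Input: aaccaccde
Character counts:
  'a': 3
  'c': 4
  'd': 1
  'e': 1
Maximum frequency: 4

4


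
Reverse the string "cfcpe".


Input: cfcpe
Reading characters right to left:
  Position 4: 'e'
  Position 3: 'p'
  Position 2: 'c'
  Position 1: 'f'
  Position 0: 'c'
Reversed: epcfc

epcfc


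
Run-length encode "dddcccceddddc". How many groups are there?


Input: dddcccceddddc
Scanning for consecutive runs:
  Group 1: 'd' x 3 (positions 0-2)
  Group 2: 'c' x 4 (positions 3-6)
  Group 3: 'e' x 1 (positions 7-7)
  Group 4: 'd' x 4 (positions 8-11)
  Group 5: 'c' x 1 (positions 12-12)
Total groups: 5

5


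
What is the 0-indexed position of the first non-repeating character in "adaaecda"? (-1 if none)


Input: adaaecda
Character frequencies:
  'a': 4
  'c': 1
  'd': 2
  'e': 1
Scanning left to right for freq == 1:
  Position 0 ('a'): freq=4, skip
  Position 1 ('d'): freq=2, skip
  Position 2 ('a'): freq=4, skip
  Position 3 ('a'): freq=4, skip
  Position 4 ('e'): unique! => answer = 4

4


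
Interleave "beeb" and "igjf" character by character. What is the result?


Interleaving "beeb" and "igjf":
  Position 0: 'b' from first, 'i' from second => "bi"
  Position 1: 'e' from first, 'g' from second => "eg"
  Position 2: 'e' from first, 'j' from second => "ej"
  Position 3: 'b' from first, 'f' from second => "bf"
Result: biegejbf

biegejbf


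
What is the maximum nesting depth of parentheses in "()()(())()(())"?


Input: "()()(())()(())"
Tracking depth:
  Position 0 '(': depth becomes 1
  Position 1 ')': depth becomes 0
  Position 2 '(': depth becomes 1
  Position 3 ')': depth becomes 0
  Position 4 '(': depth becomes 1
  Position 5 '(': depth becomes 2
  Position 6 ')': depth becomes 1
  Position 7 ')': depth becomes 0
  Position 8 '(': depth becomes 1
  Position 9 ')': depth becomes 0
  Position 10 '(': depth becomes 1
  Position 11 '(': depth becomes 2
  Position 12 ')': depth becomes 1
  Position 13 ')': depth becomes 0
Maximum depth reached: 2

2


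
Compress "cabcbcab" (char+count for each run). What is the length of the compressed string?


Input: cabcbcab
Runs:
  'c' x 1 => "c1"
  'a' x 1 => "a1"
  'b' x 1 => "b1"
  'c' x 1 => "c1"
  'b' x 1 => "b1"
  'c' x 1 => "c1"
  'a' x 1 => "a1"
  'b' x 1 => "b1"
Compressed: "c1a1b1c1b1c1a1b1"
Compressed length: 16

16


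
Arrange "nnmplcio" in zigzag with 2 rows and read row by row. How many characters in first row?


Zigzag "nnmplcio" into 2 rows:
Placing characters:
  'n' => row 0
  'n' => row 1
  'm' => row 0
  'p' => row 1
  'l' => row 0
  'c' => row 1
  'i' => row 0
  'o' => row 1
Rows:
  Row 0: "nmli"
  Row 1: "npco"
First row length: 4

4


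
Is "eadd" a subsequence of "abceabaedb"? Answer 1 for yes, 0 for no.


Check if "eadd" is a subsequence of "abceabaedb"
Greedy scan:
  Position 0 ('a'): no match needed
  Position 1 ('b'): no match needed
  Position 2 ('c'): no match needed
  Position 3 ('e'): matches sub[0] = 'e'
  Position 4 ('a'): matches sub[1] = 'a'
  Position 5 ('b'): no match needed
  Position 6 ('a'): no match needed
  Position 7 ('e'): no match needed
  Position 8 ('d'): matches sub[2] = 'd'
  Position 9 ('b'): no match needed
Only matched 3/4 characters => not a subsequence

0


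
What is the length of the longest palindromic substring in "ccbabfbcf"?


Input: "ccbabfbcf"
Checking substrings for palindromes:
  [2:5] "bab" (len 3) => palindrome
  [4:7] "bfb" (len 3) => palindrome
  [0:2] "cc" (len 2) => palindrome
Longest palindromic substring: "bab" with length 3

3


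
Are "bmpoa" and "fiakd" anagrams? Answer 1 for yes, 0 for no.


Strings: "bmpoa", "fiakd"
Sorted first:  abmop
Sorted second: adfik
Differ at position 1: 'b' vs 'd' => not anagrams

0


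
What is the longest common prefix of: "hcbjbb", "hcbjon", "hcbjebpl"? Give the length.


Words: hcbjbb, hcbjon, hcbjebpl
  Position 0: all 'h' => match
  Position 1: all 'c' => match
  Position 2: all 'b' => match
  Position 3: all 'j' => match
  Position 4: ('b', 'o', 'e') => mismatch, stop
LCP = "hcbj" (length 4)

4


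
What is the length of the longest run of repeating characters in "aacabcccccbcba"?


Input: "aacabcccccbcba"
Scanning for longest run:
  Position 1 ('a'): continues run of 'a', length=2
  Position 2 ('c'): new char, reset run to 1
  Position 3 ('a'): new char, reset run to 1
  Position 4 ('b'): new char, reset run to 1
  Position 5 ('c'): new char, reset run to 1
  Position 6 ('c'): continues run of 'c', length=2
  Position 7 ('c'): continues run of 'c', length=3
  Position 8 ('c'): continues run of 'c', length=4
  Position 9 ('c'): continues run of 'c', length=5
  Position 10 ('b'): new char, reset run to 1
  Position 11 ('c'): new char, reset run to 1
  Position 12 ('b'): new char, reset run to 1
  Position 13 ('a'): new char, reset run to 1
Longest run: 'c' with length 5

5


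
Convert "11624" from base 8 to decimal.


Input: "11624" in base 8
Positional expansion:
  Digit '1' (value 1) x 8^4 = 4096
  Digit '1' (value 1) x 8^3 = 512
  Digit '6' (value 6) x 8^2 = 384
  Digit '2' (value 2) x 8^1 = 16
  Digit '4' (value 4) x 8^0 = 4
Sum = 5012

5012


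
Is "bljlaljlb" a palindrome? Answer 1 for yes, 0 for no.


Input: bljlaljlb
Reversed: bljlaljlb
  Compare pos 0 ('b') with pos 8 ('b'): match
  Compare pos 1 ('l') with pos 7 ('l'): match
  Compare pos 2 ('j') with pos 6 ('j'): match
  Compare pos 3 ('l') with pos 5 ('l'): match
Result: palindrome

1


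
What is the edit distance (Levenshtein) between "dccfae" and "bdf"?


Computing edit distance: "dccfae" -> "bdf"
DP table:
           b    d    f
      0    1    2    3
  d   1    1    1    2
  c   2    2    2    2
  c   3    3    3    3
  f   4    4    4    3
  a   5    5    5    4
  e   6    6    6    5
Edit distance = dp[6][3] = 5

5


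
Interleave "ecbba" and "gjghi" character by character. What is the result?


Interleaving "ecbba" and "gjghi":
  Position 0: 'e' from first, 'g' from second => "eg"
  Position 1: 'c' from first, 'j' from second => "cj"
  Position 2: 'b' from first, 'g' from second => "bg"
  Position 3: 'b' from first, 'h' from second => "bh"
  Position 4: 'a' from first, 'i' from second => "ai"
Result: egcjbgbhai

egcjbgbhai


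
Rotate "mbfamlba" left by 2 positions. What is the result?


Input: "mbfamlba", rotate left by 2
First 2 characters: "mb"
Remaining characters: "famlba"
Concatenate remaining + first: "famlba" + "mb" = "famlbamb"

famlbamb


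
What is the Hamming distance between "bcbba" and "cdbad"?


Comparing "bcbba" and "cdbad" position by position:
  Position 0: 'b' vs 'c' => differ
  Position 1: 'c' vs 'd' => differ
  Position 2: 'b' vs 'b' => same
  Position 3: 'b' vs 'a' => differ
  Position 4: 'a' vs 'd' => differ
Total differences (Hamming distance): 4

4


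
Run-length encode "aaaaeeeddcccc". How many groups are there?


Input: aaaaeeeddcccc
Scanning for consecutive runs:
  Group 1: 'a' x 4 (positions 0-3)
  Group 2: 'e' x 3 (positions 4-6)
  Group 3: 'd' x 2 (positions 7-8)
  Group 4: 'c' x 4 (positions 9-12)
Total groups: 4

4


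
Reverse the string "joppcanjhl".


Input: joppcanjhl
Reading characters right to left:
  Position 9: 'l'
  Position 8: 'h'
  Position 7: 'j'
  Position 6: 'n'
  Position 5: 'a'
  Position 4: 'c'
  Position 3: 'p'
  Position 2: 'p'
  Position 1: 'o'
  Position 0: 'j'
Reversed: lhjnacppoj

lhjnacppoj


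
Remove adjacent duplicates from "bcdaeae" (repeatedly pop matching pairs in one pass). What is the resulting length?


Input: bcdaeae
Stack-based adjacent duplicate removal:
  Read 'b': push. Stack: b
  Read 'c': push. Stack: bc
  Read 'd': push. Stack: bcd
  Read 'a': push. Stack: bcda
  Read 'e': push. Stack: bcdae
  Read 'a': push. Stack: bcdaea
  Read 'e': push. Stack: bcdaeae
Final stack: "bcdaeae" (length 7)

7


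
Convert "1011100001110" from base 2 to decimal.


Input: "1011100001110" in base 2
Positional expansion:
  Digit '1' (value 1) x 2^12 = 4096
  Digit '0' (value 0) x 2^11 = 0
  Digit '1' (value 1) x 2^10 = 1024
  Digit '1' (value 1) x 2^9 = 512
  Digit '1' (value 1) x 2^8 = 256
  Digit '0' (value 0) x 2^7 = 0
  Digit '0' (value 0) x 2^6 = 0
  Digit '0' (value 0) x 2^5 = 0
  Digit '0' (value 0) x 2^4 = 0
  Digit '1' (value 1) x 2^3 = 8
  Digit '1' (value 1) x 2^2 = 4
  Digit '1' (value 1) x 2^1 = 2
  Digit '0' (value 0) x 2^0 = 0
Sum = 5902

5902


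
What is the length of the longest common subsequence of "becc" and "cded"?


LCS of "becc" and "cded"
DP table:
           c    d    e    d
      0    0    0    0    0
  b   0    0    0    0    0
  e   0    0    0    1    1
  c   0    1    1    1    1
  c   0    1    1    1    1
LCS length = dp[4][4] = 1

1


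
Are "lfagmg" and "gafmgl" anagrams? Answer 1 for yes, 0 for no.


Strings: "lfagmg", "gafmgl"
Sorted first:  afgglm
Sorted second: afgglm
Sorted forms match => anagrams

1


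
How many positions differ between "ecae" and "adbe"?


Comparing "ecae" and "adbe" position by position:
  Position 0: 'e' vs 'a' => DIFFER
  Position 1: 'c' vs 'd' => DIFFER
  Position 2: 'a' vs 'b' => DIFFER
  Position 3: 'e' vs 'e' => same
Positions that differ: 3

3


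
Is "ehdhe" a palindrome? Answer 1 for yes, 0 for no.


Input: ehdhe
Reversed: ehdhe
  Compare pos 0 ('e') with pos 4 ('e'): match
  Compare pos 1 ('h') with pos 3 ('h'): match
Result: palindrome

1


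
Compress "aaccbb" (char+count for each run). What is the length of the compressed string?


Input: aaccbb
Runs:
  'a' x 2 => "a2"
  'c' x 2 => "c2"
  'b' x 2 => "b2"
Compressed: "a2c2b2"
Compressed length: 6

6


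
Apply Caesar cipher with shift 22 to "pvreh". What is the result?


Caesar cipher: shift "pvreh" by 22
  'p' (pos 15) + 22 = pos 11 = 'l'
  'v' (pos 21) + 22 = pos 17 = 'r'
  'r' (pos 17) + 22 = pos 13 = 'n'
  'e' (pos 4) + 22 = pos 0 = 'a'
  'h' (pos 7) + 22 = pos 3 = 'd'
Result: lrnad

lrnad


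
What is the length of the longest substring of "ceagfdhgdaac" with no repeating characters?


Input: "ceagfdhgdaac"
Sliding window (track last position of each char):
  Position 0 ('c'): window [0,0] length 1 -- new best
  Position 1 ('e'): window [0,1] length 2 -- new best
  Position 2 ('a'): window [0,2] length 3 -- new best
  Position 3 ('g'): window [0,3] length 4 -- new best
  Position 4 ('f'): window [0,4] length 5 -- new best
  Position 5 ('d'): window [0,5] length 6 -- new best
  Position 6 ('h'): window [0,6] length 7 -- new best
  Position 7 ('g'): repeat (last at 3), move window start to 4
  Position 7 ('g'): window [4,7] length 4
  Position 8 ('d'): repeat (last at 5), move window start to 6
  Position 8 ('d'): window [6,8] length 3
  Position 9 ('a'): window [6,9] length 4
  Position 10 ('a'): repeat (last at 9), move window start to 10
  Position 10 ('a'): window [10,10] length 1
  Position 11 ('c'): window [10,11] length 2
Longest substring with no repeats: "ceagfdh" with length 7

7


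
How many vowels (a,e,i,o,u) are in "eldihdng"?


Input: eldihdng
Checking each character:
  'e' at position 0: vowel (running total: 1)
  'l' at position 1: consonant
  'd' at position 2: consonant
  'i' at position 3: vowel (running total: 2)
  'h' at position 4: consonant
  'd' at position 5: consonant
  'n' at position 6: consonant
  'g' at position 7: consonant
Total vowels: 2

2


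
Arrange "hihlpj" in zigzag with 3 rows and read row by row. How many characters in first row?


Zigzag "hihlpj" into 3 rows:
Placing characters:
  'h' => row 0
  'i' => row 1
  'h' => row 2
  'l' => row 1
  'p' => row 0
  'j' => row 1
Rows:
  Row 0: "hp"
  Row 1: "ilj"
  Row 2: "h"
First row length: 2

2


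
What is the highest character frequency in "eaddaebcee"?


Input: eaddaebcee
Character counts:
  'a': 2
  'b': 1
  'c': 1
  'd': 2
  'e': 4
Maximum frequency: 4

4


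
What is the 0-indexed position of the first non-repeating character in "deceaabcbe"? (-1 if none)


Input: deceaabcbe
Character frequencies:
  'a': 2
  'b': 2
  'c': 2
  'd': 1
  'e': 3
Scanning left to right for freq == 1:
  Position 0 ('d'): unique! => answer = 0

0


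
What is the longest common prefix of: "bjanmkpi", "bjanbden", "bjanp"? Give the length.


Words: bjanmkpi, bjanbden, bjanp
  Position 0: all 'b' => match
  Position 1: all 'j' => match
  Position 2: all 'a' => match
  Position 3: all 'n' => match
  Position 4: ('m', 'b', 'p') => mismatch, stop
LCP = "bjan" (length 4)

4


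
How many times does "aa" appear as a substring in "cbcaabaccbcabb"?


Searching for "aa" in "cbcaabaccbcabb"
Scanning each position:
  Position 0: "cb" => no
  Position 1: "bc" => no
  Position 2: "ca" => no
  Position 3: "aa" => MATCH
  Position 4: "ab" => no
  Position 5: "ba" => no
  Position 6: "ac" => no
  Position 7: "cc" => no
  Position 8: "cb" => no
  Position 9: "bc" => no
  Position 10: "ca" => no
  Position 11: "ab" => no
  Position 12: "bb" => no
Total occurrences: 1

1


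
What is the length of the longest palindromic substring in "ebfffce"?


Input: "ebfffce"
Checking substrings for palindromes:
  [2:5] "fff" (len 3) => palindrome
  [2:4] "ff" (len 2) => palindrome
  [3:5] "ff" (len 2) => palindrome
Longest palindromic substring: "fff" with length 3

3


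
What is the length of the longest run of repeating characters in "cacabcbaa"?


Input: "cacabcbaa"
Scanning for longest run:
  Position 1 ('a'): new char, reset run to 1
  Position 2 ('c'): new char, reset run to 1
  Position 3 ('a'): new char, reset run to 1
  Position 4 ('b'): new char, reset run to 1
  Position 5 ('c'): new char, reset run to 1
  Position 6 ('b'): new char, reset run to 1
  Position 7 ('a'): new char, reset run to 1
  Position 8 ('a'): continues run of 'a', length=2
Longest run: 'a' with length 2

2


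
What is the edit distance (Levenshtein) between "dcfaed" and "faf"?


Computing edit distance: "dcfaed" -> "faf"
DP table:
           f    a    f
      0    1    2    3
  d   1    1    2    3
  c   2    2    2    3
  f   3    2    3    2
  a   4    3    2    3
  e   5    4    3    3
  d   6    5    4    4
Edit distance = dp[6][3] = 4

4


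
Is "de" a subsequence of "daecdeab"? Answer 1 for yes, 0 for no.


Check if "de" is a subsequence of "daecdeab"
Greedy scan:
  Position 0 ('d'): matches sub[0] = 'd'
  Position 1 ('a'): no match needed
  Position 2 ('e'): matches sub[1] = 'e'
  Position 3 ('c'): no match needed
  Position 4 ('d'): no match needed
  Position 5 ('e'): no match needed
  Position 6 ('a'): no match needed
  Position 7 ('b'): no match needed
All 2 characters matched => is a subsequence

1


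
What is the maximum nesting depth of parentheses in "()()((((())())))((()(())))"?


Input: "()()((((())())))((()(())))"
Tracking depth:
  Position 0 '(': depth becomes 1
  Position 1 ')': depth becomes 0
  Position 2 '(': depth becomes 1
  Position 3 ')': depth becomes 0
  Position 4 '(': depth becomes 1
  Position 5 '(': depth becomes 2
  Position 6 '(': depth becomes 3
  Position 7 '(': depth becomes 4
  Position 8 '(': depth becomes 5
  Position 9 ')': depth becomes 4
  Position 10 ')': depth becomes 3
  Position 11 '(': depth becomes 4
  Position 12 ')': depth becomes 3
  Position 13 ')': depth becomes 2
  Position 14 ')': depth becomes 1
  Position 15 ')': depth becomes 0
  Position 16 '(': depth becomes 1
  Position 17 '(': depth becomes 2
  Position 18 '(': depth becomes 3
  Position 19 ')': depth becomes 2
  Position 20 '(': depth becomes 3
  Position 21 '(': depth becomes 4
  Position 22 ')': depth becomes 3
  Position 23 ')': depth becomes 2
  Position 24 ')': depth becomes 1
  Position 25 ')': depth becomes 0
Maximum depth reached: 5

5


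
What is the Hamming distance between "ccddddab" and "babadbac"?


Comparing "ccddddab" and "babadbac" position by position:
  Position 0: 'c' vs 'b' => differ
  Position 1: 'c' vs 'a' => differ
  Position 2: 'd' vs 'b' => differ
  Position 3: 'd' vs 'a' => differ
  Position 4: 'd' vs 'd' => same
  Position 5: 'd' vs 'b' => differ
  Position 6: 'a' vs 'a' => same
  Position 7: 'b' vs 'c' => differ
Total differences (Hamming distance): 6

6


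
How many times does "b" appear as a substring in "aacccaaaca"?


Searching for "b" in "aacccaaaca"
Scanning each position:
  Position 0: "a" => no
  Position 1: "a" => no
  Position 2: "c" => no
  Position 3: "c" => no
  Position 4: "c" => no
  Position 5: "a" => no
  Position 6: "a" => no
  Position 7: "a" => no
  Position 8: "c" => no
  Position 9: "a" => no
Total occurrences: 0

0


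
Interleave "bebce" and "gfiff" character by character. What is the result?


Interleaving "bebce" and "gfiff":
  Position 0: 'b' from first, 'g' from second => "bg"
  Position 1: 'e' from first, 'f' from second => "ef"
  Position 2: 'b' from first, 'i' from second => "bi"
  Position 3: 'c' from first, 'f' from second => "cf"
  Position 4: 'e' from first, 'f' from second => "ef"
Result: bgefbicfef

bgefbicfef


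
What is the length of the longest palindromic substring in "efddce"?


Input: "efddce"
Checking substrings for palindromes:
  [2:4] "dd" (len 2) => palindrome
Longest palindromic substring: "dd" with length 2

2


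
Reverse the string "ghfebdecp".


Input: ghfebdecp
Reading characters right to left:
  Position 8: 'p'
  Position 7: 'c'
  Position 6: 'e'
  Position 5: 'd'
  Position 4: 'b'
  Position 3: 'e'
  Position 2: 'f'
  Position 1: 'h'
  Position 0: 'g'
Reversed: pcedbefhg

pcedbefhg


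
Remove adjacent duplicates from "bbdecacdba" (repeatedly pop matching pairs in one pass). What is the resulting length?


Input: bbdecacdba
Stack-based adjacent duplicate removal:
  Read 'b': push. Stack: b
  Read 'b': matches stack top 'b' => pop. Stack: (empty)
  Read 'd': push. Stack: d
  Read 'e': push. Stack: de
  Read 'c': push. Stack: dec
  Read 'a': push. Stack: deca
  Read 'c': push. Stack: decac
  Read 'd': push. Stack: decacd
  Read 'b': push. Stack: decacdb
  Read 'a': push. Stack: decacdba
Final stack: "decacdba" (length 8)

8


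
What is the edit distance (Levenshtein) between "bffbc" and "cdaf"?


Computing edit distance: "bffbc" -> "cdaf"
DP table:
           c    d    a    f
      0    1    2    3    4
  b   1    1    2    3    4
  f   2    2    2    3    3
  f   3    3    3    3    3
  b   4    4    4    4    4
  c   5    4    5    5    5
Edit distance = dp[5][4] = 5

5


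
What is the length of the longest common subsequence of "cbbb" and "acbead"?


LCS of "cbbb" and "acbead"
DP table:
           a    c    b    e    a    d
      0    0    0    0    0    0    0
  c   0    0    1    1    1    1    1
  b   0    0    1    2    2    2    2
  b   0    0    1    2    2    2    2
  b   0    0    1    2    2    2    2
LCS length = dp[4][6] = 2

2


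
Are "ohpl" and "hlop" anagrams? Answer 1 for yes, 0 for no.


Strings: "ohpl", "hlop"
Sorted first:  hlop
Sorted second: hlop
Sorted forms match => anagrams

1


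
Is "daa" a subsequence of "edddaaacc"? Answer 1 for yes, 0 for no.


Check if "daa" is a subsequence of "edddaaacc"
Greedy scan:
  Position 0 ('e'): no match needed
  Position 1 ('d'): matches sub[0] = 'd'
  Position 2 ('d'): no match needed
  Position 3 ('d'): no match needed
  Position 4 ('a'): matches sub[1] = 'a'
  Position 5 ('a'): matches sub[2] = 'a'
  Position 6 ('a'): no match needed
  Position 7 ('c'): no match needed
  Position 8 ('c'): no match needed
All 3 characters matched => is a subsequence

1


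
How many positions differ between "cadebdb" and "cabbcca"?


Comparing "cadebdb" and "cabbcca" position by position:
  Position 0: 'c' vs 'c' => same
  Position 1: 'a' vs 'a' => same
  Position 2: 'd' vs 'b' => DIFFER
  Position 3: 'e' vs 'b' => DIFFER
  Position 4: 'b' vs 'c' => DIFFER
  Position 5: 'd' vs 'c' => DIFFER
  Position 6: 'b' vs 'a' => DIFFER
Positions that differ: 5

5


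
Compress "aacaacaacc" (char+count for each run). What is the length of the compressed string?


Input: aacaacaacc
Runs:
  'a' x 2 => "a2"
  'c' x 1 => "c1"
  'a' x 2 => "a2"
  'c' x 1 => "c1"
  'a' x 2 => "a2"
  'c' x 2 => "c2"
Compressed: "a2c1a2c1a2c2"
Compressed length: 12

12


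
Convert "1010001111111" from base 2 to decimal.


Input: "1010001111111" in base 2
Positional expansion:
  Digit '1' (value 1) x 2^12 = 4096
  Digit '0' (value 0) x 2^11 = 0
  Digit '1' (value 1) x 2^10 = 1024
  Digit '0' (value 0) x 2^9 = 0
  Digit '0' (value 0) x 2^8 = 0
  Digit '0' (value 0) x 2^7 = 0
  Digit '1' (value 1) x 2^6 = 64
  Digit '1' (value 1) x 2^5 = 32
  Digit '1' (value 1) x 2^4 = 16
  Digit '1' (value 1) x 2^3 = 8
  Digit '1' (value 1) x 2^2 = 4
  Digit '1' (value 1) x 2^1 = 2
  Digit '1' (value 1) x 2^0 = 1
Sum = 5247

5247


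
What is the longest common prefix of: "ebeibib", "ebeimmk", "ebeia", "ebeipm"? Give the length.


Words: ebeibib, ebeimmk, ebeia, ebeipm
  Position 0: all 'e' => match
  Position 1: all 'b' => match
  Position 2: all 'e' => match
  Position 3: all 'i' => match
  Position 4: ('b', 'm', 'a', 'p') => mismatch, stop
LCP = "ebei" (length 4)

4


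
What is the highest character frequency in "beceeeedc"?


Input: beceeeedc
Character counts:
  'b': 1
  'c': 2
  'd': 1
  'e': 5
Maximum frequency: 5

5


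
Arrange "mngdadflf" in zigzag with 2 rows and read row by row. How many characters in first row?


Zigzag "mngdadflf" into 2 rows:
Placing characters:
  'm' => row 0
  'n' => row 1
  'g' => row 0
  'd' => row 1
  'a' => row 0
  'd' => row 1
  'f' => row 0
  'l' => row 1
  'f' => row 0
Rows:
  Row 0: "mgaff"
  Row 1: "nddl"
First row length: 5

5


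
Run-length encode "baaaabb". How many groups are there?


Input: baaaabb
Scanning for consecutive runs:
  Group 1: 'b' x 1 (positions 0-0)
  Group 2: 'a' x 4 (positions 1-4)
  Group 3: 'b' x 2 (positions 5-6)
Total groups: 3

3


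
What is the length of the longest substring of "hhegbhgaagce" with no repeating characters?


Input: "hhegbhgaagce"
Sliding window (track last position of each char):
  Position 0 ('h'): window [0,0] length 1 -- new best
  Position 1 ('h'): repeat (last at 0), move window start to 1
  Position 1 ('h'): window [1,1] length 1
  Position 2 ('e'): window [1,2] length 2 -- new best
  Position 3 ('g'): window [1,3] length 3 -- new best
  Position 4 ('b'): window [1,4] length 4 -- new best
  Position 5 ('h'): repeat (last at 1), move window start to 2
  Position 5 ('h'): window [2,5] length 4
  Position 6 ('g'): repeat (last at 3), move window start to 4
  Position 6 ('g'): window [4,6] length 3
  Position 7 ('a'): window [4,7] length 4
  Position 8 ('a'): repeat (last at 7), move window start to 8
  Position 8 ('a'): window [8,8] length 1
  Position 9 ('g'): window [8,9] length 2
  Position 10 ('c'): window [8,10] length 3
  Position 11 ('e'): window [8,11] length 4
Longest substring with no repeats: "hegb" with length 4

4


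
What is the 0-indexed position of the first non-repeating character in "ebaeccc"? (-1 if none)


Input: ebaeccc
Character frequencies:
  'a': 1
  'b': 1
  'c': 3
  'e': 2
Scanning left to right for freq == 1:
  Position 0 ('e'): freq=2, skip
  Position 1 ('b'): unique! => answer = 1

1


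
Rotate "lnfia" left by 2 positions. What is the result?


Input: "lnfia", rotate left by 2
First 2 characters: "ln"
Remaining characters: "fia"
Concatenate remaining + first: "fia" + "ln" = "fialn"

fialn


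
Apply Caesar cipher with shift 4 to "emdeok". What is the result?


Caesar cipher: shift "emdeok" by 4
  'e' (pos 4) + 4 = pos 8 = 'i'
  'm' (pos 12) + 4 = pos 16 = 'q'
  'd' (pos 3) + 4 = pos 7 = 'h'
  'e' (pos 4) + 4 = pos 8 = 'i'
  'o' (pos 14) + 4 = pos 18 = 's'
  'k' (pos 10) + 4 = pos 14 = 'o'
Result: iqhiso

iqhiso


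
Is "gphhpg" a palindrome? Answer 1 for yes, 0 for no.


Input: gphhpg
Reversed: gphhpg
  Compare pos 0 ('g') with pos 5 ('g'): match
  Compare pos 1 ('p') with pos 4 ('p'): match
  Compare pos 2 ('h') with pos 3 ('h'): match
Result: palindrome

1


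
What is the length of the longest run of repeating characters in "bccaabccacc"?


Input: "bccaabccacc"
Scanning for longest run:
  Position 1 ('c'): new char, reset run to 1
  Position 2 ('c'): continues run of 'c', length=2
  Position 3 ('a'): new char, reset run to 1
  Position 4 ('a'): continues run of 'a', length=2
  Position 5 ('b'): new char, reset run to 1
  Position 6 ('c'): new char, reset run to 1
  Position 7 ('c'): continues run of 'c', length=2
  Position 8 ('a'): new char, reset run to 1
  Position 9 ('c'): new char, reset run to 1
  Position 10 ('c'): continues run of 'c', length=2
Longest run: 'c' with length 2

2


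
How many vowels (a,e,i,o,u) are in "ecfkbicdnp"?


Input: ecfkbicdnp
Checking each character:
  'e' at position 0: vowel (running total: 1)
  'c' at position 1: consonant
  'f' at position 2: consonant
  'k' at position 3: consonant
  'b' at position 4: consonant
  'i' at position 5: vowel (running total: 2)
  'c' at position 6: consonant
  'd' at position 7: consonant
  'n' at position 8: consonant
  'p' at position 9: consonant
Total vowels: 2

2


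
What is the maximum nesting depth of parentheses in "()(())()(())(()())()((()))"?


Input: "()(())()(())(()())()((()))"
Tracking depth:
  Position 0 '(': depth becomes 1
  Position 1 ')': depth becomes 0
  Position 2 '(': depth becomes 1
  Position 3 '(': depth becomes 2
  Position 4 ')': depth becomes 1
  Position 5 ')': depth becomes 0
  Position 6 '(': depth becomes 1
  Position 7 ')': depth becomes 0
  Position 8 '(': depth becomes 1
  Position 9 '(': depth becomes 2
  Position 10 ')': depth becomes 1
  Position 11 ')': depth becomes 0
  Position 12 '(': depth becomes 1
  Position 13 '(': depth becomes 2
  Position 14 ')': depth becomes 1
  Position 15 '(': depth becomes 2
  Position 16 ')': depth becomes 1
  Position 17 ')': depth becomes 0
  Position 18 '(': depth becomes 1
  Position 19 ')': depth becomes 0
  Position 20 '(': depth becomes 1
  Position 21 '(': depth becomes 2
  Position 22 '(': depth becomes 3
  Position 23 ')': depth becomes 2
  Position 24 ')': depth becomes 1
  Position 25 ')': depth becomes 0
Maximum depth reached: 3

3


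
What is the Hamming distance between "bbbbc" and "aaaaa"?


Comparing "bbbbc" and "aaaaa" position by position:
  Position 0: 'b' vs 'a' => differ
  Position 1: 'b' vs 'a' => differ
  Position 2: 'b' vs 'a' => differ
  Position 3: 'b' vs 'a' => differ
  Position 4: 'c' vs 'a' => differ
Total differences (Hamming distance): 5

5


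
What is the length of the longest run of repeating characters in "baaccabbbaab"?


Input: "baaccabbbaab"
Scanning for longest run:
  Position 1 ('a'): new char, reset run to 1
  Position 2 ('a'): continues run of 'a', length=2
  Position 3 ('c'): new char, reset run to 1
  Position 4 ('c'): continues run of 'c', length=2
  Position 5 ('a'): new char, reset run to 1
  Position 6 ('b'): new char, reset run to 1
  Position 7 ('b'): continues run of 'b', length=2
  Position 8 ('b'): continues run of 'b', length=3
  Position 9 ('a'): new char, reset run to 1
  Position 10 ('a'): continues run of 'a', length=2
  Position 11 ('b'): new char, reset run to 1
Longest run: 'b' with length 3

3
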